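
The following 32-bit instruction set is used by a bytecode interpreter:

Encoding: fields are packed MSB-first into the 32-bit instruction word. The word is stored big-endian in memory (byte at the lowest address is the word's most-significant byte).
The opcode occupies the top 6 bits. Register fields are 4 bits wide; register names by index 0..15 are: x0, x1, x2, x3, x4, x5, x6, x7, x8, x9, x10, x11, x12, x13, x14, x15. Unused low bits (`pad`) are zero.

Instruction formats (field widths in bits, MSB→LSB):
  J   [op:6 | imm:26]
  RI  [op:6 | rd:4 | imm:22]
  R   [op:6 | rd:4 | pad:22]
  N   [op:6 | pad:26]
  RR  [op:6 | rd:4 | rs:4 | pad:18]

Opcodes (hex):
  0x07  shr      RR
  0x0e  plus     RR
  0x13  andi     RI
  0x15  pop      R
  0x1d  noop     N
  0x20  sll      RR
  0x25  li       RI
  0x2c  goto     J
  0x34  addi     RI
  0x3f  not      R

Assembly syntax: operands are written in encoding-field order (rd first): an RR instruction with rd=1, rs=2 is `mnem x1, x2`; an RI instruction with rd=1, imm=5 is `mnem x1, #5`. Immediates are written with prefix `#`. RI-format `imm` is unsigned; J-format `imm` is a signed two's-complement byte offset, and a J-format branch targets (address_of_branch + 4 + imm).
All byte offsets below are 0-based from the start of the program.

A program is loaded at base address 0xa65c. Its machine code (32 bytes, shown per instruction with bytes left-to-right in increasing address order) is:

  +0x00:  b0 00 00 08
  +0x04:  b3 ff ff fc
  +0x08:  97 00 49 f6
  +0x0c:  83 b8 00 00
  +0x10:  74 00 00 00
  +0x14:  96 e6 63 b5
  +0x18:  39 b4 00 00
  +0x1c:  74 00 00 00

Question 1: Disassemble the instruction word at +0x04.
goto #-4

[04] b3 ff ff fc → 0xb3fffffc
  opcode bits[31:26]=0x2c: goto/J
  imm@[25:0]=0x3fffffc (s26→-4) ⇒ #-4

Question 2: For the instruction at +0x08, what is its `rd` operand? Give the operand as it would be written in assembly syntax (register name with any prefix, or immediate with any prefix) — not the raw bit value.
off 0x08: read 97 00 49 f6 as big → 0x970049f6
  top 6b → 0x25 → li [RI]
  rd@[25:22]=0xc ⇒ x12
  imm@[21:0]=0x49f6 ⇒ #18934

x12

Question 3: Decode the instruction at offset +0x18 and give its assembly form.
plus x6, x13

+0x18: 39 b4 00 00 ⇒ word 0x39b40000 (big)
  top 6b → 0xe → plus [RR]
  rd@[25:22]=0x6 ⇒ x6
  rs@[21:18]=0xd ⇒ x13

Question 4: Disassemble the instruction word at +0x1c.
off 0x1c: read 74 00 00 00 as big → 0x74000000
  top 6b → 0x1d → noop [N]

noop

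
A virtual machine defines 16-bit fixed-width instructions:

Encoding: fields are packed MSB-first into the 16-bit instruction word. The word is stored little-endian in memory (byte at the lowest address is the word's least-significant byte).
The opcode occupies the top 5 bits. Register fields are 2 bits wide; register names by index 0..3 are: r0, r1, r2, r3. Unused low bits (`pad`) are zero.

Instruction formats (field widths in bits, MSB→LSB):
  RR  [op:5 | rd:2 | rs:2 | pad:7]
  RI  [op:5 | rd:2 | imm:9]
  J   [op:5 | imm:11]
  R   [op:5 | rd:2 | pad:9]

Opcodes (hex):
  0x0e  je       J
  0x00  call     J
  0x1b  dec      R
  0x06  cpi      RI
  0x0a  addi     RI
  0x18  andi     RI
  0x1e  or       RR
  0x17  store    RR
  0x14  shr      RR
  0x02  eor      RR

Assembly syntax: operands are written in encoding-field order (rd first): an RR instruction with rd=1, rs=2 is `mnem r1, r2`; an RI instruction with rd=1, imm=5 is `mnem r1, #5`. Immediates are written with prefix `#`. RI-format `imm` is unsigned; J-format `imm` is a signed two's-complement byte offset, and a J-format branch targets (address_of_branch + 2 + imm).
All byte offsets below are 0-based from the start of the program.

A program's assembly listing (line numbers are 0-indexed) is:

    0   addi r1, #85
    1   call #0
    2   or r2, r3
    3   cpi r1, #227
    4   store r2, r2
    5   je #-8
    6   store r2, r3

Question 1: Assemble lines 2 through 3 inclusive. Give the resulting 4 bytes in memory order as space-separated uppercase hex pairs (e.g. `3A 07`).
80 F5 E3 32

2. or fields op=0x1e:5|rd=2:2|rs=3:2|pad=0:7 → word f580h → 80 f5
3. cpi fields op=0x6:5|rd=1:2|imm=227:9 → word 32e3h → e3 32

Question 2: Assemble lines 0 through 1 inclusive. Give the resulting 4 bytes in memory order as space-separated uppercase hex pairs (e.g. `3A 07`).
55 52 00 00

0. addi fields op=0xa:5|rd=1:2|imm=85:9 → word 5255h → 55 52
1. call fields op=0x0:5|imm=0:11 → word 0000h → 00 00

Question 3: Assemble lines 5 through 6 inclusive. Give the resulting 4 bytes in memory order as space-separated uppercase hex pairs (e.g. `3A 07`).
line 5 (je): pack op=0xe:5|imm=-8:11 = 0x77f8; little→ f8 77
line 6 (store): pack op=0x17:5|rd=2:2|rs=3:2|pad=0:7 = 0xbd80; little→ 80 bd

F8 77 80 BD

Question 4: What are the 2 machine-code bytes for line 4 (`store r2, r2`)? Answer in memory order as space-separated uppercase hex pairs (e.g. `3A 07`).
00 BD

line 4 (store): pack op=0x17:5|rd=2:2|rs=2:2|pad=0:7 = 0xbd00; little→ 00 bd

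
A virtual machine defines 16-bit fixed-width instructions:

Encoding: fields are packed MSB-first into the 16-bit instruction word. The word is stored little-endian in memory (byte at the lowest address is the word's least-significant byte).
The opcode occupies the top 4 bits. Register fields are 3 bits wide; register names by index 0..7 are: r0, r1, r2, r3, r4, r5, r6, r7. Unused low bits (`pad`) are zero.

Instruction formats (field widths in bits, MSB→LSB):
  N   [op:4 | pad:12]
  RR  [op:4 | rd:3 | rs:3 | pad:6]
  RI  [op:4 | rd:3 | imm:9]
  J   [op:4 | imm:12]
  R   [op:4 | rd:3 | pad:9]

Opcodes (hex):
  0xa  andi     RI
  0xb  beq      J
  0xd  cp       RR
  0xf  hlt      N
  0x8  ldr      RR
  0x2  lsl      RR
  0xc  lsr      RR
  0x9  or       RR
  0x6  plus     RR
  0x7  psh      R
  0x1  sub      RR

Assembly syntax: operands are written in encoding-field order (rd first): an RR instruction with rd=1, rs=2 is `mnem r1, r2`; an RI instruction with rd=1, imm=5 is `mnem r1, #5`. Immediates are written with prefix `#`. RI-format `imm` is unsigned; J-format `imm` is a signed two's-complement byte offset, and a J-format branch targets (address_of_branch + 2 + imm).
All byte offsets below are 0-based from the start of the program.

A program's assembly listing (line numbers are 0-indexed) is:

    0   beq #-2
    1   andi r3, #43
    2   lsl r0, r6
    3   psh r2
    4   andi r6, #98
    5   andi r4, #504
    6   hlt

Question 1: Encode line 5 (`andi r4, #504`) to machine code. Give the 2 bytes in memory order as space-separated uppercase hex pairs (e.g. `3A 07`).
F8 A9

5. andi fields op=0xa:4|rd=4:3|imm=504:9 → word a9f8h → f8 a9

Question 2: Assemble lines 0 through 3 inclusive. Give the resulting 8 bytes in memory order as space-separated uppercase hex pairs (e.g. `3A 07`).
FE BF 2B A6 80 21 00 74

line 0 (beq): pack op=0xb:4|imm=-2:12 = 0xbffe; little→ fe bf
line 1 (andi): pack op=0xa:4|rd=3:3|imm=43:9 = 0xa62b; little→ 2b a6
line 2 (lsl): pack op=0x2:4|rd=0:3|rs=6:3|pad=0:6 = 0x2180; little→ 80 21
line 3 (psh): pack op=0x7:4|rd=2:3|pad=0:9 = 0x7400; little→ 00 74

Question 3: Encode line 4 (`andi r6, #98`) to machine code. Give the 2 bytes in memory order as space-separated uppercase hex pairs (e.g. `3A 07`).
62 AC

4. andi fields op=0xa:4|rd=6:3|imm=98:9 → word ac62h → 62 ac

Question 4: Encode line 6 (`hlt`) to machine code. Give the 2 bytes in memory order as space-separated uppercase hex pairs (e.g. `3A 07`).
6. hlt fields op=0xf:4|pad=0:12 → word f000h → 00 f0

00 F0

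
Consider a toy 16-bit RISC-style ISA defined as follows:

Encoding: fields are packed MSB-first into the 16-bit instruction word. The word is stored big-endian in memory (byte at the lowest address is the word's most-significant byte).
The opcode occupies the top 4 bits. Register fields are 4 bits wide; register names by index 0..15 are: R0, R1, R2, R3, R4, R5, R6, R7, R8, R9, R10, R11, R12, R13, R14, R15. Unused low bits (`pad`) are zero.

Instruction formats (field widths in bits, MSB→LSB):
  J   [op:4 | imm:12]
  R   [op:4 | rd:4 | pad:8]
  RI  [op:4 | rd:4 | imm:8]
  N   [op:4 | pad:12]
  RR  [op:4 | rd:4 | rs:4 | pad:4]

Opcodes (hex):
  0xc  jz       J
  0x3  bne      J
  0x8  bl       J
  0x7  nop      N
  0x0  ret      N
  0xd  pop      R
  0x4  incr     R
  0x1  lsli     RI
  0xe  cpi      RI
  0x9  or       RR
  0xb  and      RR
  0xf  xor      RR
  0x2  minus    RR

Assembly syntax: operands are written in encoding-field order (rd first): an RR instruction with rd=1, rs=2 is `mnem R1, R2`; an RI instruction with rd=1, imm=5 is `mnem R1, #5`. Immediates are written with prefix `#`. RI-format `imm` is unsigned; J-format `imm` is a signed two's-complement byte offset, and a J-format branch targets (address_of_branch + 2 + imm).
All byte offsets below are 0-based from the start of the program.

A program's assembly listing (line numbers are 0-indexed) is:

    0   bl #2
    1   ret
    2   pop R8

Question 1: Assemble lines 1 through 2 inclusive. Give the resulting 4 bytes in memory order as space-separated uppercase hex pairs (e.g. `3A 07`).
00 00 D8 00

line 1 (ret): pack op=0x0:4|pad=0:12 = 0x0000; big→ 00 00
line 2 (pop): pack op=0xd:4|rd=8:4|pad=0:8 = 0xd800; big→ d8 00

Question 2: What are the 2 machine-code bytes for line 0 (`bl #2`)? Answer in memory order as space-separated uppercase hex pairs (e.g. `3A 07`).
80 02

L0: bl op=0x8:4|imm=2:12 ⇒ 0x8002 ⇒ big 80 02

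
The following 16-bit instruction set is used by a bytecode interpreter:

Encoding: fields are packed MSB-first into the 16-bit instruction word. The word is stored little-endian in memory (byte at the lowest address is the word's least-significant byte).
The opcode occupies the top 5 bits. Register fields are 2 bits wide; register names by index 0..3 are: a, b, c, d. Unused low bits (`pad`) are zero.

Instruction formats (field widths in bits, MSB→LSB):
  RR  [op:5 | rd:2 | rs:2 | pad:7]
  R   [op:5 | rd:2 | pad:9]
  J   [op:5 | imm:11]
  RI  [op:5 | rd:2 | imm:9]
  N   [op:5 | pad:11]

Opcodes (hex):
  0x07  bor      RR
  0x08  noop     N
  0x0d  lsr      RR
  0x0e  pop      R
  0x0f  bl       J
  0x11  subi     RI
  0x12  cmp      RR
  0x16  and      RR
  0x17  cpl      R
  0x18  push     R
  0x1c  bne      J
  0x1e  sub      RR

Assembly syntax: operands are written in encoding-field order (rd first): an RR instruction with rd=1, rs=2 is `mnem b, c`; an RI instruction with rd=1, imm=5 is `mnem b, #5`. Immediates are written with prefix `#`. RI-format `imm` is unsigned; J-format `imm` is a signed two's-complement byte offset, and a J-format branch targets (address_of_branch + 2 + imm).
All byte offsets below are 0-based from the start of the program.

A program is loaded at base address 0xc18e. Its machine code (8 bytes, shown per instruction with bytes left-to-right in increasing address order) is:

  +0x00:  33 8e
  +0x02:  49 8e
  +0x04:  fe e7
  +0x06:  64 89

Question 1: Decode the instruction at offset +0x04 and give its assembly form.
[04] fe e7 → 0xe7fe
  opcode bits[15:11]=0x1c: bne/J
  [10:0] imm=2046 (s11→-2) = #-2

bne #-2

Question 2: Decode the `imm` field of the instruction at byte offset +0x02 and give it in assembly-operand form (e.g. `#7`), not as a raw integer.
#73

@+02  little-endian(49 8e) = 0x8e49
  op=0x8e49>>11=0x11 ⇒ subi (RI)
  rd@[10:9]=0x3 ⇒ d
  imm@[8:0]=0x49 ⇒ #73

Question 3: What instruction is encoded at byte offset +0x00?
subi d, #51

+0x00: 33 8e ⇒ word 0x8e33 (little)
  top 5b → 0x11 → subi [RI]
  rd@[10:9]=0x3 ⇒ d
  imm@[8:0]=0x33 ⇒ #51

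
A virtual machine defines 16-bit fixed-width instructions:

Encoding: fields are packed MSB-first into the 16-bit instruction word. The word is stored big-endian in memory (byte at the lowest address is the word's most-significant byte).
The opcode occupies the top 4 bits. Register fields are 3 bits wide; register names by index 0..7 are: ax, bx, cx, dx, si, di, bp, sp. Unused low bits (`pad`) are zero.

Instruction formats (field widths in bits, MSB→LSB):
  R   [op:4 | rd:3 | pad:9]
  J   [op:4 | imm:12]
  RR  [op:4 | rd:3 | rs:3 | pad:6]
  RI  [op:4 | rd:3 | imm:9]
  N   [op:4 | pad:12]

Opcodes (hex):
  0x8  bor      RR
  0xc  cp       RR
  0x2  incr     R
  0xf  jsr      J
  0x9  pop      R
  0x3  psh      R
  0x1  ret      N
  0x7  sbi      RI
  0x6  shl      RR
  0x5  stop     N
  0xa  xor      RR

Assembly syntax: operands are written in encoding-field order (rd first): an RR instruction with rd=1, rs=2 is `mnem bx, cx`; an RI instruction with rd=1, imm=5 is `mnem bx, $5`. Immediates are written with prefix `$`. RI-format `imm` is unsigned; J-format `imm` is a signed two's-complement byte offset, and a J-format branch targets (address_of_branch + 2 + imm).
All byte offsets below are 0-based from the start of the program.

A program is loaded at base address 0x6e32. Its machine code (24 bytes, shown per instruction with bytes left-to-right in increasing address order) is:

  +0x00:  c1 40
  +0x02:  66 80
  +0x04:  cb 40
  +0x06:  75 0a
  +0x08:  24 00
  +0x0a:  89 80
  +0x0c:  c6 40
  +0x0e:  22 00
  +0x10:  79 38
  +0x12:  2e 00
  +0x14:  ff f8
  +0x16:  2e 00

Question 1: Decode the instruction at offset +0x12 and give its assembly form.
@+12  big-endian(2e 00) = 0x2e00
  opcode bits[15:12]=0x2: incr/R
  [11:9] rd=7 = sp

incr sp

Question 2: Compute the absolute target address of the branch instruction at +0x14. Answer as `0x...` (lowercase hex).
[14] ff f8 → 0xfff8
  opcode bits[15:12]=0xf: jsr/J
  [11:0] imm=4088 (s12→-8) = $-8
  target = base 0x6e32 + off 0x14 + 2 + imm -8 = 0x6e40

0x6e40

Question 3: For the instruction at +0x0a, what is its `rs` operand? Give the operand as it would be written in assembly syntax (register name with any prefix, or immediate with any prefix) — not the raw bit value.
@+0a  big-endian(89 80) = 0x8980
  top 4b → 0x8 → bor [RR]
  [11:9] rd=4 = si
  [8:6] rs=6 = bp

bp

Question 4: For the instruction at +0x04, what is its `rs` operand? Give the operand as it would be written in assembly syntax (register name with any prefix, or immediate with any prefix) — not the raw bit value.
di

off 0x04: read cb 40 as big → 0xcb40
  top 4b → 0xc → cp [RR]
  rd@[11:9]=0x5 ⇒ di
  rs@[8:6]=0x5 ⇒ di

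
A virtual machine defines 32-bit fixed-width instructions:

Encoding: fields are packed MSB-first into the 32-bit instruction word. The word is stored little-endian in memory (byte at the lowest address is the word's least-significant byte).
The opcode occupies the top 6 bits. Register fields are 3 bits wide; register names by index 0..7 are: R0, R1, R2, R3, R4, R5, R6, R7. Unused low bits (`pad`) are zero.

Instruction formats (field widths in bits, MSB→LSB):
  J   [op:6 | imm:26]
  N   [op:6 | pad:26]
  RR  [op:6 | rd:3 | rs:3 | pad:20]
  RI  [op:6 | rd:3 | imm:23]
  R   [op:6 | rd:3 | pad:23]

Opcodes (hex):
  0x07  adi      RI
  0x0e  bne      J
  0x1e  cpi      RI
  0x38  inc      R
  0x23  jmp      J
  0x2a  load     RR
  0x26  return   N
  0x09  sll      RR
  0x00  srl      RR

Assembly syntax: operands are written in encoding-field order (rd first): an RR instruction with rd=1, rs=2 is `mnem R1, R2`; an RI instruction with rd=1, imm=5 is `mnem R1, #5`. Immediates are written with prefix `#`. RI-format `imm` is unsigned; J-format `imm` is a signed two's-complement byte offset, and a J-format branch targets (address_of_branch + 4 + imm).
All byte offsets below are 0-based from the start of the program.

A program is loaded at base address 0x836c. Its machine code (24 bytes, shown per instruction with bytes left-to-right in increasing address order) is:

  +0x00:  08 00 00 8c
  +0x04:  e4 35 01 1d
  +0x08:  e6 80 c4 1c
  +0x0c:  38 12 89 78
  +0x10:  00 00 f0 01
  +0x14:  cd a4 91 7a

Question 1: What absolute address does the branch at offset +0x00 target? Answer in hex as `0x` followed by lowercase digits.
0x8378

[00] 08 00 00 8c → 0x8c000008
  top 6b → 0x23 → jmp [J]
  [25:0] imm=8 = #8
  target = base 0x836c + off 0x00 + 4 + imm 8 = 0x8378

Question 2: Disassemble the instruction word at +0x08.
+0x08: e6 80 c4 1c ⇒ word 0x1cc480e6 (little)
  opcode bits[31:26]=0x7: adi/RI
  rd@[25:23]=0x1 ⇒ R1
  imm@[22:0]=0x4480e6 ⇒ #4489446

adi R1, #4489446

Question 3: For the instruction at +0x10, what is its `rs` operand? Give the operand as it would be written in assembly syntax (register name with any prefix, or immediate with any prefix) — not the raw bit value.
R7

off 0x10: read 00 00 f0 01 as little → 0x01f00000
  op=0x01f00000>>26=0x0 ⇒ srl (RR)
  [25:23] rd=3 = R3
  [22:20] rs=7 = R7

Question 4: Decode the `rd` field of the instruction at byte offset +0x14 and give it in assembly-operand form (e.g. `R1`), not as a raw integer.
@+14  little-endian(cd a4 91 7a) = 0x7a91a4cd
  opcode bits[31:26]=0x1e: cpi/RI
  [25:23] rd=5 = R5
  [22:0] imm=1156301 = #1156301

R5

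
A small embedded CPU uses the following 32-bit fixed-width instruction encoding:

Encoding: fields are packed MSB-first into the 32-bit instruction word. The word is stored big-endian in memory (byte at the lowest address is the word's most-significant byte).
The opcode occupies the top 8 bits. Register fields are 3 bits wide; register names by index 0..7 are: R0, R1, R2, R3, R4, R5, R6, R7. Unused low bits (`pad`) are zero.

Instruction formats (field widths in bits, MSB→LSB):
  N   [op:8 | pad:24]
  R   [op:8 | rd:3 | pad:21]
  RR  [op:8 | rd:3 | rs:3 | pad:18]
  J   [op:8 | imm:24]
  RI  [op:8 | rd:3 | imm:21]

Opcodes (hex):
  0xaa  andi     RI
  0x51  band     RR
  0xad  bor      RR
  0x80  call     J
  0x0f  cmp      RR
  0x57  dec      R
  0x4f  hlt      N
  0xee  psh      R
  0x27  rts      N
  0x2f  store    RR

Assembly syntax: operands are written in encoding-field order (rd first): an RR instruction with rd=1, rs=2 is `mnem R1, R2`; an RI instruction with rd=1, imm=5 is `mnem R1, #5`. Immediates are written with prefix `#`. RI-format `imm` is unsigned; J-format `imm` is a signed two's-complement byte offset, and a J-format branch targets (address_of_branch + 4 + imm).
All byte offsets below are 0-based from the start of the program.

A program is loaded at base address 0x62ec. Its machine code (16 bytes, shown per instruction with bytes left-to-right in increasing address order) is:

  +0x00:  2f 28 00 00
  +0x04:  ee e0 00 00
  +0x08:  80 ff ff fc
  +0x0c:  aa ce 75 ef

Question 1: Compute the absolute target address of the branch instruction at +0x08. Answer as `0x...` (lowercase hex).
0x62f4

+0x08: 80 ff ff fc ⇒ word 0x80fffffc (big)
  top 8b → 0x80 → call [J]
  imm@[23:0]=0xfffffc (s24→-4) ⇒ #-4
  target = base 0x62ec + off 0x08 + 4 + imm -4 = 0x62f4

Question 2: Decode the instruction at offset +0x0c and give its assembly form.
andi R6, #947695

@+0c  big-endian(aa ce 75 ef) = 0xaace75ef
  op=0xaace75ef>>24=0xaa ⇒ andi (RI)
  rd: (w>>21)&0x7=0x6 → R6
  imm: (w>>0)&0x1fffff=0xe75ef → #947695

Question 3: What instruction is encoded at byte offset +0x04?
psh R7

off 0x04: read ee e0 00 00 as big → 0xeee00000
  opcode bits[31:24]=0xee: psh/R
  rd@[23:21]=0x7 ⇒ R7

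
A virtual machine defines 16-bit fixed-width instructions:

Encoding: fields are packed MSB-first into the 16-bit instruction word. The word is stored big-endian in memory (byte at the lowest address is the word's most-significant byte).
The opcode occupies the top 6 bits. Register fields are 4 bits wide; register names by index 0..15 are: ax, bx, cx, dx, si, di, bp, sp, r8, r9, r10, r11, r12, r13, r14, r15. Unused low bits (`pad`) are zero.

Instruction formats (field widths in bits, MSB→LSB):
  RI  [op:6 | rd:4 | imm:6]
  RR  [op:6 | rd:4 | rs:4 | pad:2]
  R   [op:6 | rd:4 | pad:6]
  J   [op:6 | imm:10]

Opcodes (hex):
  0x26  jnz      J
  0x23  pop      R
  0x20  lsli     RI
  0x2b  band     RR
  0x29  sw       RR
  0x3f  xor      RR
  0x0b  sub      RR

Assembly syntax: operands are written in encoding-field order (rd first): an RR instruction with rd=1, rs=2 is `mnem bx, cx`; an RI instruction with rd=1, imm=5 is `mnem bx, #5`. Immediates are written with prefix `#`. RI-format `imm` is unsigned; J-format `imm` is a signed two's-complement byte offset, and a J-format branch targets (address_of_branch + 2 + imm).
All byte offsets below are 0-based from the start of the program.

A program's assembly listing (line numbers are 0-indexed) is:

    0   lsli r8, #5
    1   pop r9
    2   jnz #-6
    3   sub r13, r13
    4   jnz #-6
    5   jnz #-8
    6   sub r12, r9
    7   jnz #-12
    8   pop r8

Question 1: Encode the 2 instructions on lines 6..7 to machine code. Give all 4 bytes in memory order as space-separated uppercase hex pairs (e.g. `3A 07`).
line 6 (sub): pack op=0xb:6|rd=12:4|rs=9:4|pad=0:2 = 0x2f24; big→ 2f 24
line 7 (jnz): pack op=0x26:6|imm=-12:10 = 0x9bf4; big→ 9b f4

2F 24 9B F4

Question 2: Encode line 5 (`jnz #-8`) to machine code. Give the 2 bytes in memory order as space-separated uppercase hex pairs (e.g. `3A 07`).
5. jnz fields op=0x26:6|imm=-8:10 → word 9bf8h → 9b f8

9B F8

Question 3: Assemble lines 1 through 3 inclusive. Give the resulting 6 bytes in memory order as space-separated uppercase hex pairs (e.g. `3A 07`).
1. pop fields op=0x23:6|rd=9:4|pad=0:6 → word 8e40h → 8e 40
2. jnz fields op=0x26:6|imm=-6:10 → word 9bfah → 9b fa
3. sub fields op=0xb:6|rd=13:4|rs=13:4|pad=0:2 → word 2f74h → 2f 74

8E 40 9B FA 2F 74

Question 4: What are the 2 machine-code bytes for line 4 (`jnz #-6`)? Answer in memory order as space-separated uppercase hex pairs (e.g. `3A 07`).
9B FA

L4: jnz op=0x26:6|imm=-6:10 ⇒ 0x9bfa ⇒ big 9b fa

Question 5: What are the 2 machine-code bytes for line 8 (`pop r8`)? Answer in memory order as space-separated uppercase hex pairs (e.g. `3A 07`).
8E 00

8. pop fields op=0x23:6|rd=8:4|pad=0:6 → word 8e00h → 8e 00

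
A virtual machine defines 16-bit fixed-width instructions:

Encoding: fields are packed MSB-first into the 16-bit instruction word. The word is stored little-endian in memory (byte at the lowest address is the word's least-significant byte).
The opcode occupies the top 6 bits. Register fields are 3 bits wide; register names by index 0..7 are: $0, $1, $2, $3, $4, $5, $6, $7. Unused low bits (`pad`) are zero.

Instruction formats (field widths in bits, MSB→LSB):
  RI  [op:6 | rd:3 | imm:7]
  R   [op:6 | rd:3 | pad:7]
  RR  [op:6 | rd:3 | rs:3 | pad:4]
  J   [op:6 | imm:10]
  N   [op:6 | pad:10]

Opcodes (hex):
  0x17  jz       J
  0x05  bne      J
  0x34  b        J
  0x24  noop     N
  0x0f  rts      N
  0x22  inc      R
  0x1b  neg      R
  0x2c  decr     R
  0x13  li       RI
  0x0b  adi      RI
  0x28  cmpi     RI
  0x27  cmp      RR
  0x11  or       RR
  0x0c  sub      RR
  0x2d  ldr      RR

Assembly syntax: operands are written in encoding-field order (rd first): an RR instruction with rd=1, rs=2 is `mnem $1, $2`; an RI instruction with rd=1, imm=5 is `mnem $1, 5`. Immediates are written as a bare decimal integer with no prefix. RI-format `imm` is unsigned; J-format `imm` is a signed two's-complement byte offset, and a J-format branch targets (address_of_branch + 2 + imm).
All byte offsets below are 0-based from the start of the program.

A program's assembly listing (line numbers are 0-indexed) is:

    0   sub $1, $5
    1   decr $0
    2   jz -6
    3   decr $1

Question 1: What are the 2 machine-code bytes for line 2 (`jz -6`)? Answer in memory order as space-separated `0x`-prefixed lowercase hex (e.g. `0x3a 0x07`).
0xfa 0x5f

2. jz fields op=0x17:6|imm=-6:10 → word 5ffah → fa 5f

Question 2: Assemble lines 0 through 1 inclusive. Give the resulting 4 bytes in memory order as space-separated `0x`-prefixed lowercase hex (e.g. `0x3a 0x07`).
0. sub fields op=0xc:6|rd=1:3|rs=5:3|pad=0:4 → word 30d0h → d0 30
1. decr fields op=0x2c:6|rd=0:3|pad=0:7 → word b000h → 00 b0

0xd0 0x30 0x00 0xb0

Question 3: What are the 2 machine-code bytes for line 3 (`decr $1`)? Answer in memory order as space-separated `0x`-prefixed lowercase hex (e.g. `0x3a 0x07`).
0x80 0xb0

line 3 (decr): pack op=0x2c:6|rd=1:3|pad=0:7 = 0xb080; little→ 80 b0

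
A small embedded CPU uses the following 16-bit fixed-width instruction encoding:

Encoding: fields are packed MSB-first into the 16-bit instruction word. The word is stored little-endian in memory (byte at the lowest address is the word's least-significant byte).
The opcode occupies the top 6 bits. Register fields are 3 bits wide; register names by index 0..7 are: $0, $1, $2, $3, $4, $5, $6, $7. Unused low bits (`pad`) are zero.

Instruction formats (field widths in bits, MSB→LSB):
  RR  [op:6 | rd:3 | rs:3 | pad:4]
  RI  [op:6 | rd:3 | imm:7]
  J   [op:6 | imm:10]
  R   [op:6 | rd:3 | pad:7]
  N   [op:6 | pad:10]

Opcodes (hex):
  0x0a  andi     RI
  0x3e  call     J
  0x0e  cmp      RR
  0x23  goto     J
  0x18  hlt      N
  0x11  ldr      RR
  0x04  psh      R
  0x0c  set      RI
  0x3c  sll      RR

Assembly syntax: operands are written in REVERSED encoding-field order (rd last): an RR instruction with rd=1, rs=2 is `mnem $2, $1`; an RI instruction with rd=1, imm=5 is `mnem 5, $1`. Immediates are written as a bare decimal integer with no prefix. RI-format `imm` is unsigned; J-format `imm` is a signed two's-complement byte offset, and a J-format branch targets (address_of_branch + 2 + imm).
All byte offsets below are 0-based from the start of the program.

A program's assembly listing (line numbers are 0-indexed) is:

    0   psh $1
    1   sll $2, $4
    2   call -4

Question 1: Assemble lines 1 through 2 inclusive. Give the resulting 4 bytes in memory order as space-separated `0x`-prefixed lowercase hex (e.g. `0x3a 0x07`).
0x20 0xf2 0xfc 0xfb

1. sll fields op=0x3c:6|rd=4:3|rs=2:3|pad=0:4 → word f220h → 20 f2
2. call fields op=0x3e:6|imm=-4:10 → word fbfch → fc fb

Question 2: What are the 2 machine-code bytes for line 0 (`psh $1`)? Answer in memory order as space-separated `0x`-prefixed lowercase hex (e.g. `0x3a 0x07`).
0x80 0x10

L0: psh op=0x4:6|rd=1:3|pad=0:7 ⇒ 0x1080 ⇒ little 80 10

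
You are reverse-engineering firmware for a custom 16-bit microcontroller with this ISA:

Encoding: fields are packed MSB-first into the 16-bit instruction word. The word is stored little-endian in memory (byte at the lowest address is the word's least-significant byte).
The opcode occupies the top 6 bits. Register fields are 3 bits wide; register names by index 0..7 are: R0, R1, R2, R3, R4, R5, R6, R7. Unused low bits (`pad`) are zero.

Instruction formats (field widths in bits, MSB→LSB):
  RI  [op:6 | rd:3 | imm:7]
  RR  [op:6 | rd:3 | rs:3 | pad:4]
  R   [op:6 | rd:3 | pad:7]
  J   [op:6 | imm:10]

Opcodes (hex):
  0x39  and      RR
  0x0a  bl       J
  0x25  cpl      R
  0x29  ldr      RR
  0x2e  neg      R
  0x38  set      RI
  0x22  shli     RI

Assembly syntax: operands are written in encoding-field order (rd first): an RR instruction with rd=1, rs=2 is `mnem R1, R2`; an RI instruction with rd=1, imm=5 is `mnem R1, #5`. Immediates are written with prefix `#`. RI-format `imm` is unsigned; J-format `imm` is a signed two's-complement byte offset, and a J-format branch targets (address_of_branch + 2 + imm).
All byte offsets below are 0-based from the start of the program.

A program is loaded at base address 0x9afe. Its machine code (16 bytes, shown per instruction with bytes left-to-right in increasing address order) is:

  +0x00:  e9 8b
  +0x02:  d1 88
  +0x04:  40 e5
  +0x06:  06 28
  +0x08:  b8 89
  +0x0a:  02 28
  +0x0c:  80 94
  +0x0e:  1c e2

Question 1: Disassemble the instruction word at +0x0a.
bl #2

+0x0a: 02 28 ⇒ word 0x2802 (little)
  top 6b → 0xa → bl [J]
  imm: (w>>0)&0x3ff=0x2 → #2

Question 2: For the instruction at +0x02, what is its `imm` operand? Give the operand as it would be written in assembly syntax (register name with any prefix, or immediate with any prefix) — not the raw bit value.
#81

@+02  little-endian(d1 88) = 0x88d1
  opcode bits[15:10]=0x22: shli/RI
  rd: (w>>7)&0x7=0x1 → R1
  imm: (w>>0)&0x7f=0x51 → #81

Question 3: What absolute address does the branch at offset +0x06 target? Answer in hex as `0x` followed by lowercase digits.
[06] 06 28 → 0x2806
  top 6b → 0xa → bl [J]
  imm@[9:0]=0x6 ⇒ #6
  target = base 0x9afe + off 0x06 + 2 + imm 6 = 0x9b0c

0x9b0c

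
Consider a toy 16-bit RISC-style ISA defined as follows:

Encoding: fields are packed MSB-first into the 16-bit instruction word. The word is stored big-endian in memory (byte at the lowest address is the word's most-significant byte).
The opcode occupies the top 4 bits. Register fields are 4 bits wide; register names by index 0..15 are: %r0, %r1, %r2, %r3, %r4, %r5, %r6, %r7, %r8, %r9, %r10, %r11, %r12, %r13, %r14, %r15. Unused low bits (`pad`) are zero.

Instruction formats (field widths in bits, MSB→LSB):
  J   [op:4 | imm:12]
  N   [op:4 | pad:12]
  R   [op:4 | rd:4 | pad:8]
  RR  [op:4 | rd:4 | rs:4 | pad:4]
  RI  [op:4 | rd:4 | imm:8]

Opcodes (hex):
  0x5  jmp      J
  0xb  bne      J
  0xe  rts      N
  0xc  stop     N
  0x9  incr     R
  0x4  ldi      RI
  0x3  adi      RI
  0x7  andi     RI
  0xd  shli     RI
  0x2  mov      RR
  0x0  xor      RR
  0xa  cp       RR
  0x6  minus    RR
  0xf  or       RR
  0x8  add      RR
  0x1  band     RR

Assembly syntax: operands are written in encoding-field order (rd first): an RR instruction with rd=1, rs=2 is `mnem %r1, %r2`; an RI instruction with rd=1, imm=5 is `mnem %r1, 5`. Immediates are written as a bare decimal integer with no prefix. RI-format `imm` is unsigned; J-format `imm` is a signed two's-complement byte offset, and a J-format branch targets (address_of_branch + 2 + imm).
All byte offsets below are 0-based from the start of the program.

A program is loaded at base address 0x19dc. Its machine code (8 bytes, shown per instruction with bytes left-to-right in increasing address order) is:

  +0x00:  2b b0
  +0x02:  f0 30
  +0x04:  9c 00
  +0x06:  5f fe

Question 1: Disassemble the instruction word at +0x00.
+0x00: 2b b0 ⇒ word 0x2bb0 (big)
  top 4b → 0x2 → mov [RR]
  rd@[11:8]=0xb ⇒ %r11
  rs@[7:4]=0xb ⇒ %r11

mov %r11, %r11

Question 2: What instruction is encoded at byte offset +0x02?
+0x02: f0 30 ⇒ word 0xf030 (big)
  op=0xf030>>12=0xf ⇒ or (RR)
  [11:8] rd=0 = %r0
  [7:4] rs=3 = %r3

or %r0, %r3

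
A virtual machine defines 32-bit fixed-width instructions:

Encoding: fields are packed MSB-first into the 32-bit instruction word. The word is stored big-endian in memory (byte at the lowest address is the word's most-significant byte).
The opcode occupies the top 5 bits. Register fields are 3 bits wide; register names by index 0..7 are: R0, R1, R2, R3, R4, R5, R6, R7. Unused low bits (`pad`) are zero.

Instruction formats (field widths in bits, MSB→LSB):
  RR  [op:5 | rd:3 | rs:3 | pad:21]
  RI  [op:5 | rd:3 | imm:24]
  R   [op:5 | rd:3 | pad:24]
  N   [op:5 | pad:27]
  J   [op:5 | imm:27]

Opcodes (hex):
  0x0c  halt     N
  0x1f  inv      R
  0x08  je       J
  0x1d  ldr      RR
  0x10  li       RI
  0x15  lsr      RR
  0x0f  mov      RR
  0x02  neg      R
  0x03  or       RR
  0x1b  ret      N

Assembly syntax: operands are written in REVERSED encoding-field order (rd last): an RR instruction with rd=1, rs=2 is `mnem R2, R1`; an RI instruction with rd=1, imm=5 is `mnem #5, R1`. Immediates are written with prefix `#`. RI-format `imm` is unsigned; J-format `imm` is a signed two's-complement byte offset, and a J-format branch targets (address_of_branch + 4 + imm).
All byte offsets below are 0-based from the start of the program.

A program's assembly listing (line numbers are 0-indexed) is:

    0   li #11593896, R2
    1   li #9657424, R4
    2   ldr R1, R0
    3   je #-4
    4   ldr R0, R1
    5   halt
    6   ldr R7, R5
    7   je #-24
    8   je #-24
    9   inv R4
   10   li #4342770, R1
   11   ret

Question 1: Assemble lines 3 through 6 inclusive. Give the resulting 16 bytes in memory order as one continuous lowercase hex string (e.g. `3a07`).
47fffffce900000060000000ede00000

L3: je op=0x8:5|imm=-4:27 ⇒ 0x47fffffc ⇒ big 47 ff ff fc
L4: ldr op=0x1d:5|rd=1:3|rs=0:3|pad=0:21 ⇒ 0xe9000000 ⇒ big e9 00 00 00
L5: halt op=0xc:5|pad=0:27 ⇒ 0x60000000 ⇒ big 60 00 00 00
L6: ldr op=0x1d:5|rd=5:3|rs=7:3|pad=0:21 ⇒ 0xede00000 ⇒ big ed e0 00 00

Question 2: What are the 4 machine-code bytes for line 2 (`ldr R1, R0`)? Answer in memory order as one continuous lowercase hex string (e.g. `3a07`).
e8200000

line 2 (ldr): pack op=0x1d:5|rd=0:3|rs=1:3|pad=0:21 = 0xe8200000; big→ e8 20 00 00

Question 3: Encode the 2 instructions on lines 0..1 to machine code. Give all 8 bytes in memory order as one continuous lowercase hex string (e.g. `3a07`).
L0: li op=0x10:5|rd=2:3|imm=11593896:24 ⇒ 0x82b0e8a8 ⇒ big 82 b0 e8 a8
L1: li op=0x10:5|rd=4:3|imm=9657424:24 ⇒ 0x84935c50 ⇒ big 84 93 5c 50

82b0e8a884935c50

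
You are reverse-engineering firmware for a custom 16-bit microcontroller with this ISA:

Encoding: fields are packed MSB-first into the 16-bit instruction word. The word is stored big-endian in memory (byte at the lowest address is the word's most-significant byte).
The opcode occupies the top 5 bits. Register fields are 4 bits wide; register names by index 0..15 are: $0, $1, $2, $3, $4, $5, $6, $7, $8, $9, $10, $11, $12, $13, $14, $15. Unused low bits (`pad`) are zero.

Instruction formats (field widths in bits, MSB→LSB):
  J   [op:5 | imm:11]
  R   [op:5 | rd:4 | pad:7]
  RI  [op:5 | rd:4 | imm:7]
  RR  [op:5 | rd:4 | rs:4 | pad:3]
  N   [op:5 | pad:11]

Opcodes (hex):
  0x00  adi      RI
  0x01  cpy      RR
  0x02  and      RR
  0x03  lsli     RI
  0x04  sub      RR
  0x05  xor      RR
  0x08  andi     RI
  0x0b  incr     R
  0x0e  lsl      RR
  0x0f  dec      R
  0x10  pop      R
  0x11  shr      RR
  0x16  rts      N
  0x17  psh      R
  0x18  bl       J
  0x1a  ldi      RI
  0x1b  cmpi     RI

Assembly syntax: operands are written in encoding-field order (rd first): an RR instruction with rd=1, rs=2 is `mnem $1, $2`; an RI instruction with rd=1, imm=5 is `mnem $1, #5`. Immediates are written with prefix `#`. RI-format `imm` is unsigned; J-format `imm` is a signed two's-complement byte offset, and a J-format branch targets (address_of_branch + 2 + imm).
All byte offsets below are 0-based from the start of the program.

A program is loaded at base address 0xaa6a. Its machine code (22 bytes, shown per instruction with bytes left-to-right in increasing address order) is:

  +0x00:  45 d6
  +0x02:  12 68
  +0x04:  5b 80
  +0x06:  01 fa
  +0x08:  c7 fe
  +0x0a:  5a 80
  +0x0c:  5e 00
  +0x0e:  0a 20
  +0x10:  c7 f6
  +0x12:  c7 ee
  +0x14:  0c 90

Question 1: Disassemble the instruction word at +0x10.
@+10  big-endian(c7 f6) = 0xc7f6
  opcode bits[15:11]=0x18: bl/J
  imm: (w>>0)&0x7ff=0x7f6 (s11→-10) → #-10

bl #-10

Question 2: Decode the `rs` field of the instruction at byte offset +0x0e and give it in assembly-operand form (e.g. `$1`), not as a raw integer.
$4

@+0e  big-endian(0a 20) = 0x0a20
  top 5b → 0x1 → cpy [RR]
  rd@[10:7]=0x4 ⇒ $4
  rs@[6:3]=0x4 ⇒ $4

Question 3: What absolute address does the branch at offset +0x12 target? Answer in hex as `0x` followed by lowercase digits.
[12] c7 ee → 0xc7ee
  opcode bits[15:11]=0x18: bl/J
  imm@[10:0]=0x7ee (s11→-18) ⇒ #-18
  target = base 0xaa6a + off 0x12 + 2 + imm -18 = 0xaa6c

0xaa6c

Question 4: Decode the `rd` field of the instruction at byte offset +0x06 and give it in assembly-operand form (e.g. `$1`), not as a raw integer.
@+06  big-endian(01 fa) = 0x01fa
  opcode bits[15:11]=0x0: adi/RI
  [10:7] rd=3 = $3
  [6:0] imm=122 = #122

$3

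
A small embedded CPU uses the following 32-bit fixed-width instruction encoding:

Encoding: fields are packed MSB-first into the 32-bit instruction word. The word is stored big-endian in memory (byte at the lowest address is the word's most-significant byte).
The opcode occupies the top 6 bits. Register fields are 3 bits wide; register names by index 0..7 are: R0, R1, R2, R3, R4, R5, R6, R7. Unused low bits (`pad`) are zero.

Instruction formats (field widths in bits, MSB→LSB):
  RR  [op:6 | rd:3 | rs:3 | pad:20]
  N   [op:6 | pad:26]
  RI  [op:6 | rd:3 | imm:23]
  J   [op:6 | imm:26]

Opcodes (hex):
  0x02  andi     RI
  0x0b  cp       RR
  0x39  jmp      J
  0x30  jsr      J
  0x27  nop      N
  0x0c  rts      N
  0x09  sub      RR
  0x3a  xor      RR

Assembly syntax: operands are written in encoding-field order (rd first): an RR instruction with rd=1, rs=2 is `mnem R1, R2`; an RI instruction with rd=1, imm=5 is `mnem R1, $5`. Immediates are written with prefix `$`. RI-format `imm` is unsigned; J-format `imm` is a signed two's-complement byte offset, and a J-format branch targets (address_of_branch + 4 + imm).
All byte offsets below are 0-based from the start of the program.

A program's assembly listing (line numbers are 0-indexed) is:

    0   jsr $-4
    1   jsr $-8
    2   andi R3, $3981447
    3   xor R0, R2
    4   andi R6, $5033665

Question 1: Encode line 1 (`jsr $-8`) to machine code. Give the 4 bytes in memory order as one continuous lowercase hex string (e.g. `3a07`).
L1: jsr op=0x30:6|imm=-8:26 ⇒ 0xc3fffff8 ⇒ big c3 ff ff f8

c3fffff8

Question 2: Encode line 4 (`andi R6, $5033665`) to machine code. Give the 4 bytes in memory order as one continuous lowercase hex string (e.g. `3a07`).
line 4 (andi): pack op=0x2:6|rd=6:3|imm=5033665:23 = 0x0b4ccec1; big→ 0b 4c ce c1

0b4ccec1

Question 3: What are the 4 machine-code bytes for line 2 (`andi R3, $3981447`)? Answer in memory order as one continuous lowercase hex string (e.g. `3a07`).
09bcc087

2. andi fields op=0x2:6|rd=3:3|imm=3981447:23 → word 09bcc087h → 09 bc c0 87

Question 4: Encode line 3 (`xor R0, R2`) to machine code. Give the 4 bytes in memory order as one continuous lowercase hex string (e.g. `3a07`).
e8200000

L3: xor op=0x3a:6|rd=0:3|rs=2:3|pad=0:20 ⇒ 0xe8200000 ⇒ big e8 20 00 00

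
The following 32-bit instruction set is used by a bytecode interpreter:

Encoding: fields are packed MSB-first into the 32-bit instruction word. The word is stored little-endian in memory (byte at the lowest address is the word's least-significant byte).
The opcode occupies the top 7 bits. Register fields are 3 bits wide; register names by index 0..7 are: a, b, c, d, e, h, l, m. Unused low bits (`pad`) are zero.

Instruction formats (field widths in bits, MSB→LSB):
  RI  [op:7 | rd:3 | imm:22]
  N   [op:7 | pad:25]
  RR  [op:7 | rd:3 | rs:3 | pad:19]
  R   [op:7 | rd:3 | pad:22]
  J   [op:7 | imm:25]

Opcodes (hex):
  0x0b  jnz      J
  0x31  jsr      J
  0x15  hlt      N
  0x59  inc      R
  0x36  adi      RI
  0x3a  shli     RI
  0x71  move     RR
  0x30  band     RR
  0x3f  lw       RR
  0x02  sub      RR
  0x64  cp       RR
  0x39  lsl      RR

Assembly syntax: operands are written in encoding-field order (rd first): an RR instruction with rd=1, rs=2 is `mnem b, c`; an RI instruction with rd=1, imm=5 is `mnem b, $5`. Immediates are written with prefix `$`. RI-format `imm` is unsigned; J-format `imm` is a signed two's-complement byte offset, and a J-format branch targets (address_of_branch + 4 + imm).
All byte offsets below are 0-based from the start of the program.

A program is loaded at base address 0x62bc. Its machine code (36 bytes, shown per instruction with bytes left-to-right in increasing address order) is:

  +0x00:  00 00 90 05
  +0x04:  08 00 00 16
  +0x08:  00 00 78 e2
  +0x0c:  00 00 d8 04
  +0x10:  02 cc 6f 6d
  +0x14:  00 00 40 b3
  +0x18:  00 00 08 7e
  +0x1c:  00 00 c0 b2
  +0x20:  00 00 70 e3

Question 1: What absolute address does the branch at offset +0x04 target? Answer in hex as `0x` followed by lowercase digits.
+0x04: 08 00 00 16 ⇒ word 0x16000008 (little)
  opcode bits[31:25]=0xb: jnz/J
  [24:0] imm=8 = $8
  target = base 0x62bc + off 0x04 + 4 + imm 8 = 0x62cc

0x62cc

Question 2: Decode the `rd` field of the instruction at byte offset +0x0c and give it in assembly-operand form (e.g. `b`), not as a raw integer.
d

@+0c  little-endian(00 00 d8 04) = 0x04d80000
  op=0x04d80000>>25=0x2 ⇒ sub (RR)
  rd@[24:22]=0x3 ⇒ d
  rs@[21:19]=0x3 ⇒ d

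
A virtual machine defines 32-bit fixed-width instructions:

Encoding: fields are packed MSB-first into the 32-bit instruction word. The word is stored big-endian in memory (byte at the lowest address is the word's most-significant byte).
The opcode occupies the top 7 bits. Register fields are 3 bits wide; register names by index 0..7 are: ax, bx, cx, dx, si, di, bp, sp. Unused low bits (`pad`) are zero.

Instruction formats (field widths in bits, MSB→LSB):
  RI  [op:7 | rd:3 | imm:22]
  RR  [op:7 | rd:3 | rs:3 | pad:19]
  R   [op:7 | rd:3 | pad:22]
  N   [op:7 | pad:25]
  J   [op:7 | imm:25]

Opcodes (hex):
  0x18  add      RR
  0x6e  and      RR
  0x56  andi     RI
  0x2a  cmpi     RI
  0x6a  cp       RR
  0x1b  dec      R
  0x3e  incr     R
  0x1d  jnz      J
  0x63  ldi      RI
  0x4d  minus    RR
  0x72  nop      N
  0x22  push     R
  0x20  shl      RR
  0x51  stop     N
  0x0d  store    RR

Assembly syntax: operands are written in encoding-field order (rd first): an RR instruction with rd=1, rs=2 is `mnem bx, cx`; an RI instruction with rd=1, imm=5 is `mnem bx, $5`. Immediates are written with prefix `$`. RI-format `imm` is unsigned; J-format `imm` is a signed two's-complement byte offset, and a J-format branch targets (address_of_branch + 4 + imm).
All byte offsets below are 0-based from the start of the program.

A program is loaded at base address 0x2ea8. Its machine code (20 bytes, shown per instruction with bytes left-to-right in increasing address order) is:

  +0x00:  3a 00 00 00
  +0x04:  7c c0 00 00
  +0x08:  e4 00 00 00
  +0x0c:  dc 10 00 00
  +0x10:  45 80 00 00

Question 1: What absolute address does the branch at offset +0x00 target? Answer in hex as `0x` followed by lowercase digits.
0x2eac

+0x00: 3a 00 00 00 ⇒ word 0x3a000000 (big)
  top 7b → 0x1d → jnz [J]
  imm: (w>>0)&0x1ffffff=0x0 → $0
  target = base 0x2ea8 + off 0x00 + 4 + imm 0 = 0x2eac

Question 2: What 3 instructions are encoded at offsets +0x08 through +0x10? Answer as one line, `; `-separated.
nop; and ax, cx; push bp

[08] e4 00 00 00 → 0xe4000000
  op=0xe4000000>>25=0x72 ⇒ nop (N)
[0c] dc 10 00 00 → 0xdc100000
  op=0xdc100000>>25=0x6e ⇒ and (RR)
  rd@[24:22]=0x0 ⇒ ax
  rs@[21:19]=0x2 ⇒ cx
[10] 45 80 00 00 → 0x45800000
  op=0x45800000>>25=0x22 ⇒ push (R)
  rd@[24:22]=0x6 ⇒ bp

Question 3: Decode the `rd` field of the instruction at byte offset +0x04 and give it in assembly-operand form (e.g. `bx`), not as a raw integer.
[04] 7c c0 00 00 → 0x7cc00000
  top 7b → 0x3e → incr [R]
  rd@[24:22]=0x3 ⇒ dx

dx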